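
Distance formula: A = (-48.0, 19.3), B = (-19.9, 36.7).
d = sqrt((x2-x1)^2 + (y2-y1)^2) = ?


dx = -19.9 + 48.0 = 28.1
dy = 36.7 - 19.3 = 17.4
d = sqrt(789.61 + 302.76) = sqrt(1092.37) = 33.0510

33.0510


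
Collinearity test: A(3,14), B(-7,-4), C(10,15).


3*(-4-15) - 7*(15-14) + 10*(14+ 4)
= -57 - 7 + 180 = 116

No, not collinear (determinant = 116)


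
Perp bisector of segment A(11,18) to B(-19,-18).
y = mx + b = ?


Midpoint = (-4, 0)
Slope of AB = dy/dx = -36/(-30) = 1.2000
Perp slope = -dx/dy = -30/36 = -0.8333
b = My - (perp slope)*Mx = 0 + (-30*(-4))/(-36) = 0 - 3.3333 = -3.3333

y = -0.8333x - 3.3333


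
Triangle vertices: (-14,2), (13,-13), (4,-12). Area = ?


-14*(-13+ 12) = 14
13*(-12-2) = -182
4*(2+ 13) = 60
sum = -108
Area = |-108|/2 = 54.0000

54.0000 sq units


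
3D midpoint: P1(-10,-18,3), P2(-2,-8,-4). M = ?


Mx = (-10- 2)/2 = -6.0000
My = (-18- 8)/2 = -13.0000
Mz = (3- 4)/2 = -0.5000

M = (-6.0000, -13.0000, -0.5000)


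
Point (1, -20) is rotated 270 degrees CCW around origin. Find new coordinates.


cos(270) = 0, sin(270) = -1
x' = 1*0 + 20*(-1) = -20
y' = 1*(-1) - 20*0 = -1

(-20, -1)


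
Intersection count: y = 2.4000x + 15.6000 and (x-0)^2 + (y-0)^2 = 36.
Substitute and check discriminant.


Substitute y = 2.4000x + 15.6000: (x-0)^2 + (2.4000x+15.6000-0)^2 = 36
Expand to Ax^2 + Bx + C = 0, where b-k = 15.6
A = 1+m^2 = 6.76
B = 2(m(b-k) - h) = 2(2.4000*15.6 - 0) = 74.88
C = h^2 + (b-k)^2 - r^2 = 0 + 243.36 - 36 = 207.36
disc = B^2-4AC = 5607.0144 - 5607.0144 = 0
disc = 0

1 intersection point (tangent)


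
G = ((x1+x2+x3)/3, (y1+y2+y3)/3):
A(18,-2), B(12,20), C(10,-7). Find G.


Gx = (18+12+10)/3 = 40/3 = 13.3333
Gy = (-2+20- 7)/3 = 11/3 = 3.6667

G = (13.3333, 3.6667)


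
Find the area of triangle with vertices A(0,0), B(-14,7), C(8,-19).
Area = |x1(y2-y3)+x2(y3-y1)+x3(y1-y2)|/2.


0*(7+ 19) = 0
-14*(-19-0) = 266
8*(0-7) = -56
sum = 210
Area = |210|/2 = 105.0000

105.0000 sq units


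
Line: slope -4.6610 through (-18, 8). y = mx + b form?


y - 8 = -4.6610(x + 18)
y = -4.6610x + 8 + 4.6610*(-18)
y = -4.6610x - 75.8980

y = -4.6610x - 75.8980


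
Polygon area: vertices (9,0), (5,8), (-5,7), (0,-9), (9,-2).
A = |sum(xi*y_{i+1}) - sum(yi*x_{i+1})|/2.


sum(xi*y_{i+1}) = 9*8 + 5*7 - 5*(-9) + 0*(-2) + 9*0 = 152
sum(yi*x_{i+1}) = 0*5 + 8*(-5) + 7*0 - 9*9 - 2*9 = -139
Area = |152 + 139|/2 = 291/2 = 145.5000

145.5000 sq units


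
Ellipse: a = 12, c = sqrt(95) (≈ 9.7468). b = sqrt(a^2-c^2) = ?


b^2 = 12^2 - (sqrt(95))^2 = 144 - 95 = 49
b = sqrt(49) = 7

b = 7


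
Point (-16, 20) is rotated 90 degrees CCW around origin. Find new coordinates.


cos(90) = 0, sin(90) = 1
x' = -16*0 - 20*1 = -20
y' = -16*1 + 20*0 = -16

(-20, -16)


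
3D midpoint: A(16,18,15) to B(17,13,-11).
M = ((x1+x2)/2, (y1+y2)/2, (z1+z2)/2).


Mx = (16+17)/2 = 16.5000
My = (18+13)/2 = 15.5000
Mz = (15- 11)/2 = 2.0000

M = (16.5000, 15.5000, 2.0000)


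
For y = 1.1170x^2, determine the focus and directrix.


a = 1.1170
1/(4a) = 0.2238
Focus = (0, 0.2238)
Directrix: y = -0.2238

Focus = (0, 0.2238), Directrix: y = -0.2238


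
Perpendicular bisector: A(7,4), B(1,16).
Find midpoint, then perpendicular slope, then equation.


Midpoint = (4, 10)
Slope of AB = dy/dx = 12/(-6) = -2.0000
Perp slope = -dx/dy = 6/12 = 0.5000
b = My - (perp slope)*Mx = 10 + (-6*4)/12 = 10 - 2.0000 = 8.0000

y = 0.5000x + 8.0000


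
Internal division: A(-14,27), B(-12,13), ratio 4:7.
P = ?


Px = (4*(-12) + 7*(-14))/11 = -146/11 = -13.2727
Py = (4*13 + 7*27)/11 = 241/11 = 21.9091

P = (-13.2727, 21.9091)


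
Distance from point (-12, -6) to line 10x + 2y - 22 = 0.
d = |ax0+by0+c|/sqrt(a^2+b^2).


|10*(-12) + 2*(-6) - 22| = |-154| = 154
sqrt(100 + 4) = sqrt(104) = 10.1980
d = 154/sqrt(104) = 15.1009

15.1009


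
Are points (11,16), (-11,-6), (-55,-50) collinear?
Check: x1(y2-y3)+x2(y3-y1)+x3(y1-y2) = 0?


11*(-6+ 50) - 11*(-50-16) - 55*(16+ 6)
= 484 + 726 - 1210 = 0

Yes, collinear (determinant = 0)


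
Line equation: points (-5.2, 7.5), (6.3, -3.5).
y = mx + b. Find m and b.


m = (-11.0)/(11.5) = -0.9565
b = y1 - m*x1 = 7.5 - (-11.0*(-5.2))/(11.5) = 7.5 - 4.9739 = 2.5261

y = -0.9565x + 2.5261


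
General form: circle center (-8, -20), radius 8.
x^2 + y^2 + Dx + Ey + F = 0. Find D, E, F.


(x+ 8)^2 + (y+ 20)^2 = 8^2
D = -2h = 16, E = -2k = 40
F = h^2+k^2-r^2 = 64+400-64 = 400

D = 16, E = 40, F = 400


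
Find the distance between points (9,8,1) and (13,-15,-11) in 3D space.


dx=4, dy=-23, dz=-12
d = sqrt(16+529+144) = sqrt(689) = 26.2488

26.2488


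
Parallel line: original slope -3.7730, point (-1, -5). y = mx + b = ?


Parallel lines have equal slopes.
m2 = -3.7730
b2 = -5 + 3.7730*(-1) = -8.7730

y = -3.7730x - 8.7730


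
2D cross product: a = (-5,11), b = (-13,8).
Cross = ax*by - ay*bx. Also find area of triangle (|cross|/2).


cross = -5*8 - 11*(-13) = -40 + 143 = 103
Triangle area = |103|/2 = 103/2 = 51.5000

cross = 103, triangle area = 51.5000


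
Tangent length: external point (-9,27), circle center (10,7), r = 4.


d = sqrt((-9-10)^2 + (27-7)^2) = sqrt(361+400) = 27.5862
L = sqrt(761.0000 - 16) = sqrt(745.0000) = 27.2947

27.2947


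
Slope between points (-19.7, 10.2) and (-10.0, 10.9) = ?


dy = 10.9 - 10.2 = 0.7
dx = -10.0 + 19.7 = 9.7
m = 0.7/9.7 = 0.0722

m = 0.0722


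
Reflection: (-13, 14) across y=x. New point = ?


Reflection rule for y=x: (y, x)
(-13, 14) -> (14, -13)

(14, -13)


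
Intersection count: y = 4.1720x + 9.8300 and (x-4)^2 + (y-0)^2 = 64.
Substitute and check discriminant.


Substitute y = 4.1720x + 9.8300: (x-4)^2 + (4.1720x+9.8300-0)^2 = 64
Expand to Ax^2 + Bx + C = 0, where b-k = 9.83
A = 1+m^2 = 18.405584
B = 2(m(b-k) - h) = 2(4.1720*9.83 - 4) = 74.02152
C = h^2 + (b-k)^2 - r^2 = 16 + 96.6289 - 64 = 48.6289
disc = B^2-4AC = 5479.1854 - 3580.1732 = 1899.0122
disc > 0

2 intersection points


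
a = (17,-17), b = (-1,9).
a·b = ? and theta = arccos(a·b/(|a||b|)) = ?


a·b = 17*(-1) - 17*9 = -17 - 153 = -170
|a| = sqrt(289+289) = 24.0416
|b| = sqrt(1+81) = 9.0554
cos(theta) = -170/(sqrt(578)*sqrt(82)) = -170/sqrt(47396) = -0.780869
theta = arccos(-170/sqrt(47396)) = 141.3402 degrees

a·b = -170, theta = 141.3402 deg


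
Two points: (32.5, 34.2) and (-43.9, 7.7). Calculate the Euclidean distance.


dx = -43.9 - 32.5 = -76.4
dy = 7.7 - 34.2 = -26.5
d = sqrt(5836.96 + 702.25) = sqrt(6539.21) = 80.8654

80.8654


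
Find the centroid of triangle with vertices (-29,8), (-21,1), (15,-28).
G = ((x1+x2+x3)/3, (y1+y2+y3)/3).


Gx = (-29- 21+15)/3 = -35/3 = -11.6667
Gy = (8+1- 28)/3 = -19/3 = -6.3333

G = (-11.6667, -6.3333)


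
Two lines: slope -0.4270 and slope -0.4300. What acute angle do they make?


m1-m2 = 0.003
1+m1*m2 = 1.18361
tan(theta) = |0.003/1.18361| = 0.002535
theta = arctan(|0.003/1.18361|) = 0.1452 degrees (acute angle)

0.1452 degrees


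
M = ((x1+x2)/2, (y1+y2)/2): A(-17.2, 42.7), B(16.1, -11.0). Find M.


Mx = (-17.2 + 16.1)/2 = -1.1/2 = -0.5500
My = (42.7 - 11.0)/2 = 31.7/2 = 15.8500

(-0.5500, 15.8500)


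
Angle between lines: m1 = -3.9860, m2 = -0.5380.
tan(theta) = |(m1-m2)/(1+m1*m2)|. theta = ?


m1-m2 = -3.448
1+m1*m2 = 3.144468
tan(theta) = |-3.448/3.144468| = 1.096529
theta = arctan(|-3.448/3.144468|) = 47.6362 degrees (acute angle)

47.6362 degrees


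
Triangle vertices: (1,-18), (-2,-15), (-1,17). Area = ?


1*(-15-17) = -32
-2*(17+ 18) = -70
-1*(-18+ 15) = 3
sum = -99
Area = |-99|/2 = 49.5000

49.5000 sq units


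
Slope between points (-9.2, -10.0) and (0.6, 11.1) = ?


dy = 11.1 + 10.0 = 21.1
dx = 0.6 + 9.2 = 9.8
m = 21.1/9.8 = 2.1531

m = 2.1531


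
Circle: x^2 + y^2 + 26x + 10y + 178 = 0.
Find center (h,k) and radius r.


h = -D/2 = -26/2 = -13
k = -E/2 = -10/2 = -5
r^2 = h^2 + k^2 - F = 169 + 25 - 178 = 16
r = 4

Center (-13, -5), radius = 4


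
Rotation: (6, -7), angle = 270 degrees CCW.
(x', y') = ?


cos(270) = 0, sin(270) = -1
x' = 6*0 + 7*(-1) = -7
y' = 6*(-1) - 7*0 = -6

(-7, -6)


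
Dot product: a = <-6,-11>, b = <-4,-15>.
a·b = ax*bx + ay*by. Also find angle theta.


a·b = -6*(-4) - 11*(-15) = 24 + 165 = 189
|a| = sqrt(36+121) = 12.5300
|b| = sqrt(16+225) = 15.5242
cos(theta) = 189/(sqrt(157)*sqrt(241)) = 189/sqrt(37837) = 0.971636
theta = arccos(189/sqrt(37837)) = 13.6790 degrees

a·b = 189, theta = 13.6790 deg


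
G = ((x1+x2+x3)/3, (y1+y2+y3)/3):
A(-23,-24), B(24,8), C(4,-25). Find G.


Gx = (-23+24+4)/3 = 5/3 = 1.6667
Gy = (-24+8- 25)/3 = -41/3 = -13.6667

G = (1.6667, -13.6667)


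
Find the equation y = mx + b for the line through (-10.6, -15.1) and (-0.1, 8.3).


m = (23.4)/(10.5) = 2.2286
b = y1 - m*x1 = -15.1 - (23.4*(-10.6))/(10.5) = -15.1 + 23.6229 = 8.5229

y = 2.2286x + 8.5229


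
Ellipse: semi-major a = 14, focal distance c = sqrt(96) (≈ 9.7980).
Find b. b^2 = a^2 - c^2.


b^2 = 14^2 - (sqrt(96))^2 = 196 - 96 = 100
b = sqrt(100) = 10

b = 10


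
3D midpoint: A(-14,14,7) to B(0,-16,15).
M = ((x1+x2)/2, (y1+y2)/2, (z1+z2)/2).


Mx = (-14+0)/2 = -7.0000
My = (14- 16)/2 = -1.0000
Mz = (7+15)/2 = 11.0000

M = (-7.0000, -1.0000, 11.0000)


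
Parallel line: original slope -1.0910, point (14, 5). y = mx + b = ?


Parallel lines have equal slopes.
m2 = -1.0910
b2 = 5 + 1.0910*14 = 20.2740

y = -1.0910x + 20.2740


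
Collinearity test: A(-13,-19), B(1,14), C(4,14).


-13*(14-14) + 1*(14+ 19) + 4*(-19-14)
= 0 + 33 - 132 = -99

No, not collinear (determinant = -99)


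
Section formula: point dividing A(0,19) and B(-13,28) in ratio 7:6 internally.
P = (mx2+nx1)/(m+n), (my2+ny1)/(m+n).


Px = (7*(-13) + 6*0)/13 = -91/13 = -7.0000
Py = (7*28 + 6*19)/13 = 310/13 = 23.8462

P = (-7.0000, 23.8462)


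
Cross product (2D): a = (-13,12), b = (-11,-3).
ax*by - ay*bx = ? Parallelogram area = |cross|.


cross = -13*(-3) - 12*(-11) = 39 + 132 = 171
Parallelogram area = |171| = 171

cross = 171, parallelogram area = 171


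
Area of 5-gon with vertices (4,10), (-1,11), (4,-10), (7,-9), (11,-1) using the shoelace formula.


sum(xi*y_{i+1}) = 4*11 - 1*(-10) + 4*(-9) + 7*(-1) + 11*10 = 121
sum(yi*x_{i+1}) = 10*(-1) + 11*4 - 10*7 - 9*11 - 1*4 = -139
Area = |121 + 139|/2 = 260/2 = 130.0000

130.0000 sq units


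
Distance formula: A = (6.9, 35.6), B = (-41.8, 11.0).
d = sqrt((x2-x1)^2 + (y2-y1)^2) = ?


dx = -41.8 - 6.9 = -48.7
dy = 11.0 - 35.6 = -24.6
d = sqrt(2371.69 + 605.16) = sqrt(2976.85) = 54.5605

54.5605


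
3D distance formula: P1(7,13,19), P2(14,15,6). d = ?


dx=7, dy=2, dz=-13
d = sqrt(49+4+169) = sqrt(222) = 14.8997

14.8997


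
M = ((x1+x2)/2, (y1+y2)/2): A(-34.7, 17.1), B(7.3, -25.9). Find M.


Mx = (-34.7 + 7.3)/2 = -27.4/2 = -13.7000
My = (17.1 - 25.9)/2 = -8.8/2 = -4.4000

(-13.7000, -4.4000)


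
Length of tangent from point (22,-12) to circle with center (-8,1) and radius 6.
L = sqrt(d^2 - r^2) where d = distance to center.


d = sqrt((22+ 8)^2 + (-12-1)^2) = sqrt(900+169) = 32.6956
L = sqrt(1069.0000 - 36) = sqrt(1033.0000) = 32.1403

32.1403


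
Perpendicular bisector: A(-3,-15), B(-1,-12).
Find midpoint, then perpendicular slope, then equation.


Midpoint = (-2, -13.5)
Slope of AB = dy/dx = 3/2 = 1.5000
Perp slope = -dx/dy = -2/3 = -0.6667
b = My - (perp slope)*Mx = -13.5 + (2*(-2))/3 = -13.5 - 1.3333 = -14.8333

y = -0.6667x - 14.8333


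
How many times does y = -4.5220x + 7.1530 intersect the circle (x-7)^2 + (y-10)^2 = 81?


Substitute y = -4.5220x + 7.1530: (x-7)^2 + (-4.5220x+7.1530-10)^2 = 81
Expand to Ax^2 + Bx + C = 0, where b-k = -2.847
A = 1+m^2 = 21.448484
B = 2(m(b-k) - h) = 2(-4.5220*(-2.847) - 7) = 11.748268
C = h^2 + (b-k)^2 - r^2 = 49 + 8.105409 - 81 = -23.894591
disc = B^2-4AC = 138.0218 + 2050.0110 = 2188.0328
disc > 0

2 intersection points


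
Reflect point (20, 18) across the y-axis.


Reflection rule for y-axis: (-x, y)
(20, 18) -> (-20, 18)

(-20, 18)


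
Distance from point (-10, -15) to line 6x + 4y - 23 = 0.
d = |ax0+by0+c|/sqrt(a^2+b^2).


|6*(-10) + 4*(-15) - 23| = |-143| = 143
sqrt(36 + 16) = sqrt(52) = 7.2111
d = 143/sqrt(52) = 19.8305

19.8305


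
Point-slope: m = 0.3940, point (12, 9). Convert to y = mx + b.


y - 9 = 0.3940(x - 12)
y = 0.3940x + 9 - 0.3940*12
y = 0.3940x + 4.2720

y = 0.3940x + 4.2720


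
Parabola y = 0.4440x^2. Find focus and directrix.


a = 0.4440
1/(4a) = 0.5631
Focus = (0, 0.5631)
Directrix: y = -0.5631

Focus = (0, 0.5631), Directrix: y = -0.5631


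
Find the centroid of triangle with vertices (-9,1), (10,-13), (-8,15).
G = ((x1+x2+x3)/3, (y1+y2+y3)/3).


Gx = (-9+10- 8)/3 = -7/3 = -2.3333
Gy = (1- 13+15)/3 = 3/3 = 1.0000

G = (-2.3333, 1.0000)


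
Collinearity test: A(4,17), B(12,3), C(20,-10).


4*(3+ 10) + 12*(-10-17) + 20*(17-3)
= 52 - 324 + 280 = 8

No, not collinear (determinant = 8)


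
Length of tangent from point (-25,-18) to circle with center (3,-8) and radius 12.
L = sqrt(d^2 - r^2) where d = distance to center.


d = sqrt((-25-3)^2 + (-18+ 8)^2) = sqrt(784+100) = 29.7321
L = sqrt(884.0000 - 144) = sqrt(740.0000) = 27.2029

27.2029


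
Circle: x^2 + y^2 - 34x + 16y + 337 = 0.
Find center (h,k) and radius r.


h = -D/2 = 34/2 = 17
k = -E/2 = -16/2 = -8
r^2 = h^2 + k^2 - F = 289 + 64 - 337 = 16
r = 4

Center (17, -8), radius = 4


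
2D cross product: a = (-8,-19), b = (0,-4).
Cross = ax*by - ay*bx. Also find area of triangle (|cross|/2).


cross = -8*(-4) + 19*0 = 32 - 0 = 32
Triangle area = |32|/2 = 32/2 = 16.0000

cross = 32, triangle area = 16.0000


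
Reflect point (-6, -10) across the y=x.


Reflection rule for y=x: (y, x)
(-6, -10) -> (-10, -6)

(-10, -6)


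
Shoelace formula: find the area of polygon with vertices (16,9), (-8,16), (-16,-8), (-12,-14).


sum(xi*y_{i+1}) = 16*16 - 8*(-8) - 16*(-14) - 12*9 = 436
sum(yi*x_{i+1}) = 9*(-8) + 16*(-16) - 8*(-12) - 14*16 = -456
Area = |436 + 456|/2 = 892/2 = 446.0000

446.0000 sq units


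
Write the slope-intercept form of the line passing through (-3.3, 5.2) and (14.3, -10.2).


m = (-15.4)/(17.6) = -0.8750
b = y1 - m*x1 = 5.2 - (-15.4*(-3.3))/(17.6) = 5.2 - 2.8875 = 2.3125

y = -0.8750x + 2.3125


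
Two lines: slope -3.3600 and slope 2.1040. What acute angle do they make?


m1-m2 = -5.464
1+m1*m2 = -6.06944
tan(theta) = |-5.464/(-6.06944)| = 0.900248
theta = arctan(|-5.464/(-6.06944)|) = 41.9951 degrees (acute angle)

41.9951 degrees


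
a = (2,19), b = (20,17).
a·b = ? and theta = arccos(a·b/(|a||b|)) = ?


a·b = 2*20 + 19*17 = 40 + 323 = 363
|a| = sqrt(4+361) = 19.1050
|b| = sqrt(400+289) = 26.2488
cos(theta) = 363/(sqrt(365)*sqrt(689)) = 363/sqrt(251485) = 0.723853
theta = arccos(363/sqrt(251485)) = 43.6265 degrees

a·b = 363, theta = 43.6265 deg


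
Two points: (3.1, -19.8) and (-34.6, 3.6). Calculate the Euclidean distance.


dx = -34.6 - 3.1 = -37.7
dy = 3.6 + 19.8 = 23.4
d = sqrt(1421.29 + 547.56) = sqrt(1968.85) = 44.3717

44.3717


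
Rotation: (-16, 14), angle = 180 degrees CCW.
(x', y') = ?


cos(180) = -1, sin(180) = 0
x' = -16*(-1) - 14*0 = 16
y' = -16*0 + 14*(-1) = -14

(16, -14)


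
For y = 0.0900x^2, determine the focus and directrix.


a = 0.0900
1/(4a) = 2.7778
Focus = (0, 2.7778)
Directrix: y = -2.7778

Focus = (0, 2.7778), Directrix: y = -2.7778


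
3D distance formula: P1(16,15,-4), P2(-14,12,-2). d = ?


dx=-30, dy=-3, dz=2
d = sqrt(900+9+4) = sqrt(913) = 30.2159

30.2159


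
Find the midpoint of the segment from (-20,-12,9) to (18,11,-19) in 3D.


Mx = (-20+18)/2 = -1.0000
My = (-12+11)/2 = -0.5000
Mz = (9- 19)/2 = -5.0000

M = (-1.0000, -0.5000, -5.0000)


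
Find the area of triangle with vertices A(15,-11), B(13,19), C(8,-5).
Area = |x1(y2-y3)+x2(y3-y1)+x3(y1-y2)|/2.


15*(19+ 5) = 360
13*(-5+ 11) = 78
8*(-11-19) = -240
sum = 198
Area = |198|/2 = 99.0000

99.0000 sq units


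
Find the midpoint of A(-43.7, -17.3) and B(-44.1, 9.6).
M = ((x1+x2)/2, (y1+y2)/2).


Mx = (-43.7 - 44.1)/2 = -87.8/2 = -43.9000
My = (-17.3 + 9.6)/2 = -7.7/2 = -3.8500

(-43.9000, -3.8500)


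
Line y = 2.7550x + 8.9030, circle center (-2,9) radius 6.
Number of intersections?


Substitute y = 2.7550x + 8.9030: (x+ 2)^2 + (2.7550x+8.9030-9)^2 = 36
Expand to Ax^2 + Bx + C = 0, where b-k = -0.097
A = 1+m^2 = 8.590025
B = 2(m(b-k) - h) = 2(2.7550*(-0.097) + 2) = 3.46553
C = h^2 + (b-k)^2 - r^2 = 4 + 0.009409 - 36 = -31.990591
disc = B^2-4AC = 12.0099 + 1099.1999 = 1111.2098
disc > 0

2 intersection points


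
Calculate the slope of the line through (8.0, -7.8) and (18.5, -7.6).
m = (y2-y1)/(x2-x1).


dy = -7.6 + 7.8 = 0.2
dx = 18.5 - 8.0 = 10.5
m = 0.2/10.5 = 0.0190

m = 0.0190


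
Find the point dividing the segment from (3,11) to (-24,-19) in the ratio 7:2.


Px = (7*(-24) + 2*3)/9 = -162/9 = -18.0000
Py = (7*(-19) + 2*11)/9 = -111/9 = -12.3333

P = (-18.0000, -12.3333)


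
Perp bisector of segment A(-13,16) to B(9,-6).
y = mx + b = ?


Midpoint = (-2, 5)
Slope of AB = dy/dx = -22/22 = -1.0000
Perp slope = -dx/dy = 22/22 = 1.0000
b = My - (perp slope)*Mx = 5 + (22*(-2))/(-22) = 5 + 2.0000 = 7.0000

y = 1.0000x + 7.0000


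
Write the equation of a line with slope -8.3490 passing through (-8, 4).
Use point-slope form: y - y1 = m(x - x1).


y - 4 = -8.3490(x + 8)
y = -8.3490x + 4 + 8.3490*(-8)
y = -8.3490x - 62.7920

y = -8.3490x - 62.7920


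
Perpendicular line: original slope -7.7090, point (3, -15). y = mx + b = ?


Perpendicular slope = -1/m1 = -1/(-7.7090) = 0.1297
b2 = y0 - m2*x0 = -15 + 3/(-7.7090) = -15 - 0.3892 = -15.3892

y = 0.1297x - 15.3892


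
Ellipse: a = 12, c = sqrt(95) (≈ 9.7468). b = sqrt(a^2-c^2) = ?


b^2 = 12^2 - (sqrt(95))^2 = 144 - 95 = 49
b = sqrt(49) = 7

b = 7


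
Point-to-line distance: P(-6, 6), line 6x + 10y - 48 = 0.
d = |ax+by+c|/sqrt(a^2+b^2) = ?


|6*(-6) + 10*6 - 48| = |-24| = 24
sqrt(36 + 100) = sqrt(136) = 11.6619
d = 24/sqrt(136) = 2.0580

2.0580


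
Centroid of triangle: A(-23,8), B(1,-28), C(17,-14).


Gx = (-23+1+17)/3 = -5/3 = -1.6667
Gy = (8- 28- 14)/3 = -34/3 = -11.3333

G = (-1.6667, -11.3333)


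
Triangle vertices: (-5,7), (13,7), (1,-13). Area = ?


-5*(7+ 13) = -100
13*(-13-7) = -260
1*(7-7) = 0
sum = -360
Area = |-360|/2 = 180.0000

180.0000 sq units


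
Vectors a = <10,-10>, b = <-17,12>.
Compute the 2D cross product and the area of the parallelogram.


cross = 10*12 + 10*(-17) = 120 - 170 = -50
Parallelogram area = |-50| = 50

cross = -50, parallelogram area = 50


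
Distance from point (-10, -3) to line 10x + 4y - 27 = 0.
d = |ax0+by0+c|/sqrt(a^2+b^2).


|10*(-10) + 4*(-3) - 27| = |-139| = 139
sqrt(100 + 16) = sqrt(116) = 10.7703
d = 139/sqrt(116) = 12.9058

12.9058


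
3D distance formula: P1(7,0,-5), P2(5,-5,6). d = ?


dx=-2, dy=-5, dz=11
d = sqrt(4+25+121) = sqrt(150) = 12.2474

12.2474


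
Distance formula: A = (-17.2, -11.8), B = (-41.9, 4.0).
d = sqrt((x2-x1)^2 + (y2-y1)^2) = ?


dx = -41.9 + 17.2 = -24.7
dy = 4.0 + 11.8 = 15.8
d = sqrt(610.09 + 249.64) = sqrt(859.73) = 29.3212

29.3212


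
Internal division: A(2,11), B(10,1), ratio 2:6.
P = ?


Px = (2*10 + 6*2)/8 = 32/8 = 4.0000
Py = (2*1 + 6*11)/8 = 68/8 = 8.5000

P = (4.0000, 8.5000)


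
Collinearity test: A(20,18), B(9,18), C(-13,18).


20*(18-18) + 9*(18-18) - 13*(18-18)
= 0 + 0 + 0 = 0

Yes, collinear (determinant = 0)


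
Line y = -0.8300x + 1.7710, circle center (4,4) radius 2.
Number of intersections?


Substitute y = -0.8300x + 1.7710: (x-4)^2 + (-0.8300x+1.7710-4)^2 = 4
Expand to Ax^2 + Bx + C = 0, where b-k = -2.229
A = 1+m^2 = 1.6889
B = 2(m(b-k) - h) = 2(-0.8300*(-2.229) - 4) = -4.29986
C = h^2 + (b-k)^2 - r^2 = 16 + 4.968441 - 4 = 16.968441
disc = B^2-4AC = 18.4888 - 114.6320 = -96.1432
disc < 0

0 intersection points


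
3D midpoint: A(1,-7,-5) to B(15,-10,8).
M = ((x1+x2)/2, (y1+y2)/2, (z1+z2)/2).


Mx = (1+15)/2 = 8.0000
My = (-7- 10)/2 = -8.5000
Mz = (-5+8)/2 = 1.5000

M = (8.0000, -8.5000, 1.5000)


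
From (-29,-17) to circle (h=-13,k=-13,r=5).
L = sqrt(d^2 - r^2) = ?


d = sqrt((-29+ 13)^2 + (-17+ 13)^2) = sqrt(256+16) = 16.4924
L = sqrt(272.0000 - 25) = sqrt(247.0000) = 15.7162

15.7162


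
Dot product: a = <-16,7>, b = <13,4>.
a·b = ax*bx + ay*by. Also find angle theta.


a·b = -16*13 + 7*4 = -208 + 28 = -180
|a| = sqrt(256+49) = 17.4642
|b| = sqrt(169+16) = 13.6015
cos(theta) = -180/(sqrt(305)*sqrt(185)) = -180/sqrt(56425) = -0.757769
theta = arccos(-180/sqrt(56425)) = 139.2679 degrees

a·b = -180, theta = 139.2679 deg


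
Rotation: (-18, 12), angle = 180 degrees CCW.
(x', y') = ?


cos(180) = -1, sin(180) = 0
x' = -18*(-1) - 12*0 = 18
y' = -18*0 + 12*(-1) = -12

(18, -12)


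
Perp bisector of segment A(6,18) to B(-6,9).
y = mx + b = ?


Midpoint = (0, 13.5)
Slope of AB = dy/dx = -9/(-12) = 0.7500
Perp slope = -dx/dy = -12/9 = -1.3333
b = My - (perp slope)*Mx = 13.5 + (-12*0)/(-9) = 13.5 + 0 = 13.5000

y = -1.3333x + 13.5000


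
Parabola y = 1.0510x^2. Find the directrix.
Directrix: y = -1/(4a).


a = 1.0510
1/(4a) = 0.2379
directrix: y = -0.2379 = -0.2379

y = -0.2379


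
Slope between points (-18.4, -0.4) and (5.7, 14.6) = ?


dy = 14.6 + 0.4 = 15.0
dx = 5.7 + 18.4 = 24.1
m = 15.0/24.1 = 0.6224

m = 0.6224


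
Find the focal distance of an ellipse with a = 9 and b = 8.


c^2 = 9^2 - 8^2 = 81 - 64 = 17
c = sqrt(17) = 4.1231

c = 4.1231


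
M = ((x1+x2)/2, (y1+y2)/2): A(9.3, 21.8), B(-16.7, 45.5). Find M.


Mx = (9.3 - 16.7)/2 = -7.4/2 = -3.7000
My = (21.8 + 45.5)/2 = 67.3/2 = 33.6500

(-3.7000, 33.6500)


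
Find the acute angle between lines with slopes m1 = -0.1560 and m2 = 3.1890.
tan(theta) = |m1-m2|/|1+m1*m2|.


m1-m2 = -3.345
1+m1*m2 = 0.502516
tan(theta) = |-3.345/0.502516| = 6.656504
theta = arctan(|-3.345/0.502516|) = 81.4564 degrees (acute angle)

81.4564 degrees


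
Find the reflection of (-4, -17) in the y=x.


Reflection rule for y=x: (y, x)
(-4, -17) -> (-17, -4)

(-17, -4)


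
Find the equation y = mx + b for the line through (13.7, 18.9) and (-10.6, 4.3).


m = (-14.6)/(-24.3) = 0.6008
b = y1 - m*x1 = 18.9 - (-14.6*13.7)/(-24.3) = 18.9 - 8.2313 = 10.6687

y = 0.6008x + 10.6687


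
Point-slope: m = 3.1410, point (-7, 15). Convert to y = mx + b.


y - 15 = 3.1410(x + 7)
y = 3.1410x + 15 - 3.1410*(-7)
y = 3.1410x + 36.9870

y = 3.1410x + 36.9870


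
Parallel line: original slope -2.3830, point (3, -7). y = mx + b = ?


Parallel lines have equal slopes.
m2 = -2.3830
b2 = -7 + 2.3830*3 = 0.1490

y = -2.3830x + 0.1490


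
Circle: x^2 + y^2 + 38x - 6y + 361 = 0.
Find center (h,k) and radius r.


h = -D/2 = -38/2 = -19
k = -E/2 = 6/2 = 3
r^2 = h^2 + k^2 - F = 361 + 9 - 361 = 9
r = 3

Center (-19, 3), radius = 3


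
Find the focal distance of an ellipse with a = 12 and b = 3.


c^2 = 12^2 - 3^2 = 144 - 9 = 135
c = sqrt(135) = 11.6190

c = 11.6190


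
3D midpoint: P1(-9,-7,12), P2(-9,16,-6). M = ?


Mx = (-9- 9)/2 = -9.0000
My = (-7+16)/2 = 4.5000
Mz = (12- 6)/2 = 3.0000

M = (-9.0000, 4.5000, 3.0000)


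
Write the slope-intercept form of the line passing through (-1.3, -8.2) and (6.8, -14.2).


m = (-6.0)/(8.1) = -0.7407
b = y1 - m*x1 = -8.2 - (-6.0*(-1.3))/(8.1) = -8.2 - 0.9630 = -9.1630

y = -0.7407x - 9.1630


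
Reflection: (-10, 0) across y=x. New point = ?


Reflection rule for y=x: (y, x)
(-10, 0) -> (0, -10)

(0, -10)


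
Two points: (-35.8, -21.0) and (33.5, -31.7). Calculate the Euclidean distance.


dx = 33.5 + 35.8 = 69.3
dy = -31.7 + 21.0 = -10.7
d = sqrt(4802.49 + 114.49) = sqrt(4916.98) = 70.1212

70.1212


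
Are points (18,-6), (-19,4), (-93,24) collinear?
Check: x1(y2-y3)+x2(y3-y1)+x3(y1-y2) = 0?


18*(4-24) - 19*(24+ 6) - 93*(-6-4)
= -360 - 570 + 930 = 0

Yes, collinear (determinant = 0)


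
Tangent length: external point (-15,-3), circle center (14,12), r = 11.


d = sqrt((-15-14)^2 + (-3-12)^2) = sqrt(841+225) = 32.6497
L = sqrt(1066.0000 - 121) = sqrt(945.0000) = 30.7409

30.7409


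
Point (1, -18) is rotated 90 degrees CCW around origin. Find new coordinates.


cos(90) = 0, sin(90) = 1
x' = 1*0 + 18*1 = 18
y' = 1*1 - 18*0 = 1

(18, 1)


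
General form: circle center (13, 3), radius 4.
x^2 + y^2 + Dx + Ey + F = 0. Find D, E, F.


(x-13)^2 + (y-3)^2 = 4^2
D = -2h = -26, E = -2k = -6
F = h^2+k^2-r^2 = 169+9-16 = 162

D = -26, E = -6, F = 162


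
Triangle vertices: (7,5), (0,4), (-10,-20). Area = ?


7*(4+ 20) = 168
0*(-20-5) = 0
-10*(5-4) = -10
sum = 158
Area = |158|/2 = 79.0000

79.0000 sq units


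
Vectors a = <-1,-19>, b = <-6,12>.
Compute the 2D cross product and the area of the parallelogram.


cross = -1*12 + 19*(-6) = -12 - 114 = -126
Parallelogram area = |-126| = 126

cross = -126, parallelogram area = 126


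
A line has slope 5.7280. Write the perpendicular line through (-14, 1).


Perpendicular slope = -1/m1 = -1/5.7280 = -0.1746
b2 = y0 - m2*x0 = 1 - 14/5.7280 = 1 - 2.4441 = -1.4441

y = -0.1746x - 1.4441


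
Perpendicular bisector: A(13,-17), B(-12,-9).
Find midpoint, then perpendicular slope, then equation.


Midpoint = (0.5, -13)
Slope of AB = dy/dx = 8/(-25) = -0.3200
Perp slope = -dx/dy = 25/8 = 3.1250
b = My - (perp slope)*Mx = -13 + (-25*0.5)/8 = -13 - 1.5625 = -14.5625

y = 3.1250x - 14.5625


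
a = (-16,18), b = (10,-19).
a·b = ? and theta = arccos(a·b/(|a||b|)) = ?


a·b = -16*10 + 18*(-19) = -160 - 342 = -502
|a| = sqrt(256+324) = 24.0832
|b| = sqrt(100+361) = 21.4709
cos(theta) = -502/(sqrt(580)*sqrt(461)) = -502/sqrt(267380) = -0.970821
theta = arccos(-502/sqrt(267380)) = 166.1250 degrees

a·b = -502, theta = 166.1250 deg


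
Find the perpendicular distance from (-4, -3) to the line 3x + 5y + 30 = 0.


|3*(-4) + 5*(-3) + 30| = |3| = 3
sqrt(9 + 25) = sqrt(34) = 5.8310
d = 3/sqrt(34) = 0.5145

0.5145


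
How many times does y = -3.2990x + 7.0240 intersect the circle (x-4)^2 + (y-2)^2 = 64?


Substitute y = -3.2990x + 7.0240: (x-4)^2 + (-3.2990x+7.0240-2)^2 = 64
Expand to Ax^2 + Bx + C = 0, where b-k = 5.024
A = 1+m^2 = 11.883401
B = 2(m(b-k) - h) = 2(-3.2990*5.024 - 4) = -41.148352
C = h^2 + (b-k)^2 - r^2 = 16 + 25.240576 - 64 = -22.759424
disc = B^2-4AC = 1693.1869 + 1081.8374 = 2775.0243
disc > 0

2 intersection points


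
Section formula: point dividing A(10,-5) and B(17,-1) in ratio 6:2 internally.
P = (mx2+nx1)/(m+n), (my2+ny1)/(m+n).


Px = (6*17 + 2*10)/8 = 122/8 = 15.2500
Py = (6*(-1) + 2*(-5))/8 = -16/8 = -2.0000

P = (15.2500, -2.0000)


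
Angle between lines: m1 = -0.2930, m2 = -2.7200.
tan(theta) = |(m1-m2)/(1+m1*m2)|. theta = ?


m1-m2 = 2.427
1+m1*m2 = 1.79696
tan(theta) = |2.427/1.79696| = 1.350614
theta = arctan(|2.427/1.79696|) = 53.4836 degrees (acute angle)

53.4836 degrees


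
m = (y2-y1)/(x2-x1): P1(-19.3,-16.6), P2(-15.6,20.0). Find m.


dy = 20.0 + 16.6 = 36.6
dx = -15.6 + 19.3 = 3.7
m = 36.6/3.7 = 9.8919

m = 9.8919


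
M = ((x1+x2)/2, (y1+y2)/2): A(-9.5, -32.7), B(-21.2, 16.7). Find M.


Mx = (-9.5 - 21.2)/2 = -30.7/2 = -15.3500
My = (-32.7 + 16.7)/2 = -16/2 = -8.0000

(-15.3500, -8.0000)


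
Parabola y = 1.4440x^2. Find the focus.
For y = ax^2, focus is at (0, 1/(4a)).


a = 1.4440
4a = 5.7760
focus = (0, 1/5.7760) = (0, 0.1731)

Focus = (0, 0.1731)


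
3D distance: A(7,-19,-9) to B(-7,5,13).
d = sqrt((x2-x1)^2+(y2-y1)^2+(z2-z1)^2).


dx=-14, dy=24, dz=22
d = sqrt(196+576+484) = sqrt(1256) = 35.4401

35.4401


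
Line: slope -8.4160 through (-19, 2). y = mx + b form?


y - 2 = -8.4160(x + 19)
y = -8.4160x + 2 + 8.4160*(-19)
y = -8.4160x - 157.9040

y = -8.4160x - 157.9040


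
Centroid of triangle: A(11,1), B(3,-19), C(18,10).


Gx = (11+3+18)/3 = 32/3 = 10.6667
Gy = (1- 19+10)/3 = -8/3 = -2.6667

G = (10.6667, -2.6667)


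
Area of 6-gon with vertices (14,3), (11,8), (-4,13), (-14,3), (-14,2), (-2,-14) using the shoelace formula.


sum(xi*y_{i+1}) = 14*8 + 11*13 - 4*3 - 14*2 - 14*(-14) - 2*3 = 405
sum(yi*x_{i+1}) = 3*11 + 8*(-4) + 13*(-14) + 3*(-14) + 2*(-2) - 14*14 = -423
Area = |405 + 423|/2 = 828/2 = 414.0000

414.0000 sq units


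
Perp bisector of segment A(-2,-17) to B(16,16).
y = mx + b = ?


Midpoint = (7, -0.5)
Slope of AB = dy/dx = 33/18 = 1.8333
Perp slope = -dx/dy = -18/33 = -0.5455
b = My - (perp slope)*Mx = -0.5 + (18*7)/33 = -0.5 + 3.8182 = 3.3182

y = -0.5455x + 3.3182


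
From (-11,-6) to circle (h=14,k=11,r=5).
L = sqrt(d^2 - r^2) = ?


d = sqrt((-11-14)^2 + (-6-11)^2) = sqrt(625+289) = 30.2324
L = sqrt(914.0000 - 25) = sqrt(889.0000) = 29.8161

29.8161


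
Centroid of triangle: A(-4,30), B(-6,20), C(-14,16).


Gx = (-4- 6- 14)/3 = -24/3 = -8.0000
Gy = (30+20+16)/3 = 66/3 = 22.0000

G = (-8.0000, 22.0000)


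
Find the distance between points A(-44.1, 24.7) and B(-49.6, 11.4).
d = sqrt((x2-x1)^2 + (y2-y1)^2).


dx = -49.6 + 44.1 = -5.5
dy = 11.4 - 24.7 = -13.3
d = sqrt(30.25 + 176.89) = sqrt(207.14) = 14.3924

14.3924


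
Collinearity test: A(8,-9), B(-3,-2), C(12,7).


8*(-2-7) - 3*(7+ 9) + 12*(-9+ 2)
= -72 - 48 - 84 = -204

No, not collinear (determinant = -204)


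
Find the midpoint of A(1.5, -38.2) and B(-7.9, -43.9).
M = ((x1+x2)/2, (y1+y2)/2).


Mx = (1.5 - 7.9)/2 = -6.4/2 = -3.2000
My = (-38.2 - 43.9)/2 = -82.1/2 = -41.0500

(-3.2000, -41.0500)


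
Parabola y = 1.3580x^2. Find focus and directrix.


a = 1.3580
1/(4a) = 0.1841
Focus = (0, 0.1841)
Directrix: y = -0.1841

Focus = (0, 0.1841), Directrix: y = -0.1841


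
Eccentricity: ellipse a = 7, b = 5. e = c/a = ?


c = sqrt(49-25) = sqrt(24) = 4.8990
e = c/a = sqrt(24)/7 = 0.6999

e = 0.6999


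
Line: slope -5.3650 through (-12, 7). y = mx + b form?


y - 7 = -5.3650(x + 12)
y = -5.3650x + 7 + 5.3650*(-12)
y = -5.3650x - 57.3800

y = -5.3650x - 57.3800


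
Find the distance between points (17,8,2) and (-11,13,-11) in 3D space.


dx=-28, dy=5, dz=-13
d = sqrt(784+25+169) = sqrt(978) = 31.2730

31.2730


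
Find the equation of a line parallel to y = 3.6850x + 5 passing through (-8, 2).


Parallel lines have equal slopes.
m2 = 3.6850
b2 = 2 - 3.6850*(-8) = 31.4800

y = 3.6850x + 31.4800


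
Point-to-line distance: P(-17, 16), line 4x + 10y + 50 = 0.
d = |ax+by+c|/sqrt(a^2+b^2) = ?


|4*(-17) + 10*16 + 50| = |142| = 142
sqrt(16 + 100) = sqrt(116) = 10.7703
d = 142/sqrt(116) = 13.1844

13.1844


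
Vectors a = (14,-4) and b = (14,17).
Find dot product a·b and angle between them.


a·b = 14*14 - 4*17 = 196 - 68 = 128
|a| = sqrt(196+16) = 14.5602
|b| = sqrt(196+289) = 22.0227
cos(theta) = 128/(sqrt(212)*sqrt(485)) = 128/sqrt(102820) = 0.399182
theta = arccos(128/sqrt(102820)) = 66.4729 degrees

a·b = 128, theta = 66.4729 deg


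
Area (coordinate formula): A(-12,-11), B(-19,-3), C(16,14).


-12*(-3-14) = 204
-19*(14+ 11) = -475
16*(-11+ 3) = -128
sum = -399
Area = |-399|/2 = 199.5000

199.5000 sq units


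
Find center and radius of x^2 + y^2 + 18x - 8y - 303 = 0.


h = -D/2 = -18/2 = -9
k = -E/2 = 8/2 = 4
r^2 = h^2 + k^2 - F = 81 + 16 + 303 = 400
r = 20

Center (-9, 4), radius = 20


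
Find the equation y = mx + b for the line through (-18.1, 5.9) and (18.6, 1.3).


m = (-4.6)/(36.7) = -0.1253
b = y1 - m*x1 = 5.9 - (-4.6*(-18.1))/(36.7) = 5.9 - 2.2687 = 3.6313

y = -0.1253x + 3.6313


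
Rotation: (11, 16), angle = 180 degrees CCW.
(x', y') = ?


cos(180) = -1, sin(180) = 0
x' = 11*(-1) - 16*0 = -11
y' = 11*0 + 16*(-1) = -16

(-11, -16)


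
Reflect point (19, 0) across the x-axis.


Reflection rule for x-axis: (x, -y)
(19, 0) -> (19, 0)

(19, 0)


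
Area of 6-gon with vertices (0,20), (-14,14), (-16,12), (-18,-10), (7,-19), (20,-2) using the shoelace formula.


sum(xi*y_{i+1}) = 0*14 - 14*12 - 16*(-10) - 18*(-19) + 7*(-2) + 20*20 = 720
sum(yi*x_{i+1}) = 20*(-14) + 14*(-16) + 12*(-18) - 10*7 - 19*20 - 2*0 = -1170
Area = |720 + 1170|/2 = 1890/2 = 945.0000

945.0000 sq units


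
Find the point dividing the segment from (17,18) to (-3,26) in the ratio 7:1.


Px = (7*(-3) + 1*17)/8 = -4/8 = -0.5000
Py = (7*26 + 1*18)/8 = 200/8 = 25.0000

P = (-0.5000, 25.0000)


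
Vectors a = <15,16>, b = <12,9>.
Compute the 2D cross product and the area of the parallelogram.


cross = 15*9 - 16*12 = 135 - 192 = -57
Parallelogram area = |-57| = 57

cross = -57, parallelogram area = 57


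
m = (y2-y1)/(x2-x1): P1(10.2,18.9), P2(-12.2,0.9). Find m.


dy = 0.9 - 18.9 = -18.0
dx = -12.2 - 10.2 = -22.4
m = -18.0/(-22.4) = 0.8036

m = 0.8036


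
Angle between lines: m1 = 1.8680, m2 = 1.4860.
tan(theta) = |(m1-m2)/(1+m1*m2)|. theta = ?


m1-m2 = 0.382
1+m1*m2 = 3.775848
tan(theta) = |0.382/3.775848| = 0.101169
theta = arctan(|0.382/3.775848|) = 5.7769 degrees (acute angle)

5.7769 degrees


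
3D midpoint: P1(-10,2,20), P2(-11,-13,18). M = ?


Mx = (-10- 11)/2 = -10.5000
My = (2- 13)/2 = -5.5000
Mz = (20+18)/2 = 19.0000

M = (-10.5000, -5.5000, 19.0000)


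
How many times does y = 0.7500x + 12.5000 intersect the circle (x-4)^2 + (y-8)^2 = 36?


Substitute y = 0.7500x + 12.5000: (x-4)^2 + (0.7500x+12.5000-8)^2 = 36
Expand to Ax^2 + Bx + C = 0, where b-k = 4.5
A = 1+m^2 = 1.5625
B = 2(m(b-k) - h) = 2(0.7500*4.5 - 4) = -1.25
C = h^2 + (b-k)^2 - r^2 = 16 + 20.25 - 36 = 0.25
disc = B^2-4AC = 1.5625 - 1.5625 = 0
disc = 0

1 intersection point (tangent)


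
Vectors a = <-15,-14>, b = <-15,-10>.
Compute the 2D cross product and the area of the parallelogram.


cross = -15*(-10) + 14*(-15) = 150 - 210 = -60
Parallelogram area = |-60| = 60

cross = -60, parallelogram area = 60


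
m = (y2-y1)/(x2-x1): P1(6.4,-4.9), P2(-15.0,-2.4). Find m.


dy = -2.4 + 4.9 = 2.5
dx = -15.0 - 6.4 = -21.4
m = 2.5/(-21.4) = -0.1168

m = -0.1168


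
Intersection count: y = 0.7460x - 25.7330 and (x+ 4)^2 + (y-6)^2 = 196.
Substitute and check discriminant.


Substitute y = 0.7460x - 25.7330: (x+ 4)^2 + (0.7460x- 25.7330-6)^2 = 196
Expand to Ax^2 + Bx + C = 0, where b-k = -31.733
A = 1+m^2 = 1.556516
B = 2(m(b-k) - h) = 2(0.7460*(-31.733) + 4) = -39.345636
C = h^2 + (b-k)^2 - r^2 = 16 + 1006.983289 - 196 = 826.983289
disc = B^2-4AC = 1548.0791 - 5148.8509 = -3600.7718
disc < 0

0 intersection points


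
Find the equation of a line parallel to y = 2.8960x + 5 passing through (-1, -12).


Parallel lines have equal slopes.
m2 = 2.8960
b2 = -12 - 2.8960*(-1) = -9.1040

y = 2.8960x - 9.1040


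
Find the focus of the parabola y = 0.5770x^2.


a = 0.5770
4a = 2.3080
focus = (0, 1/2.3080) = (0, 0.4333)

Focus = (0, 0.4333)


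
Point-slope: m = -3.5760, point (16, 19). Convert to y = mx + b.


y - 19 = -3.5760(x - 16)
y = -3.5760x + 19 + 3.5760*16
y = -3.5760x + 76.2160

y = -3.5760x + 76.2160


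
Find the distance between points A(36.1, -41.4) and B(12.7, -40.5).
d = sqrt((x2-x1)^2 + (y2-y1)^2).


dx = 12.7 - 36.1 = -23.4
dy = -40.5 + 41.4 = 0.9
d = sqrt(547.56 + 0.81) = sqrt(548.37) = 23.4173

23.4173


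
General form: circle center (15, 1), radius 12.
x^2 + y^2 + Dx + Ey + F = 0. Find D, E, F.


(x-15)^2 + (y-1)^2 = 12^2
D = -2h = -30, E = -2k = -2
F = h^2+k^2-r^2 = 225+1-144 = 82

D = -30, E = -2, F = 82


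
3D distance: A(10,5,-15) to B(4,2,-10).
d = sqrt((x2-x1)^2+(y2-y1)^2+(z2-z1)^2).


dx=-6, dy=-3, dz=5
d = sqrt(36+9+25) = sqrt(70) = 8.3666

8.3666


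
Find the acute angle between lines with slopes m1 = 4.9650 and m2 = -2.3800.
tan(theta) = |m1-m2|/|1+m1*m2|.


m1-m2 = 7.345
1+m1*m2 = -10.8167
tan(theta) = |7.345/(-10.8167)| = 0.679043
theta = arctan(|7.345/(-10.8167)|) = 34.1782 degrees (acute angle)

34.1782 degrees


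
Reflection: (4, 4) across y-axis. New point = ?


Reflection rule for y-axis: (-x, y)
(4, 4) -> (-4, 4)

(-4, 4)


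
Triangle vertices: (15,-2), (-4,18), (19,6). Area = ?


15*(18-6) = 180
-4*(6+ 2) = -32
19*(-2-18) = -380
sum = -232
Area = |-232|/2 = 116.0000

116.0000 sq units


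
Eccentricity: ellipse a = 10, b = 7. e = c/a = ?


c = sqrt(100-49) = sqrt(51) = 7.1414
e = c/a = sqrt(51)/10 = 0.7141

e = 0.7141


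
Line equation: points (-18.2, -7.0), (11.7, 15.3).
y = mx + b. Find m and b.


m = (22.3)/(29.9) = 0.7458
b = y1 - m*x1 = -7.0 - (22.3*(-18.2))/(29.9) = -7.0 + 13.5739 = 6.5739

y = 0.7458x + 6.5739


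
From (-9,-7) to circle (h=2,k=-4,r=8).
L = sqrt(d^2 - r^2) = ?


d = sqrt((-9-2)^2 + (-7+ 4)^2) = sqrt(121+9) = 11.4018
L = sqrt(130.0000 - 64) = sqrt(66.0000) = 8.1240

8.1240


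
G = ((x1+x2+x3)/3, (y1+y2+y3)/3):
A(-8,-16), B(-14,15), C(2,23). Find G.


Gx = (-8- 14+2)/3 = -20/3 = -6.6667
Gy = (-16+15+23)/3 = 22/3 = 7.3333

G = (-6.6667, 7.3333)


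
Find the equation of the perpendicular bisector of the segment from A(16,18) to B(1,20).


Midpoint = (8.5, 19)
Slope of AB = dy/dx = 2/(-15) = -0.1333
Perp slope = -dx/dy = 15/2 = 7.5000
b = My - (perp slope)*Mx = 19 + (-15*8.5)/2 = 19 - 63.7500 = -44.7500

y = 7.5000x - 44.7500


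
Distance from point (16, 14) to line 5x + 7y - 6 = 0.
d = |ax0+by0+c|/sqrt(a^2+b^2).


|5*16 + 7*14 - 6| = |172| = 172
sqrt(25 + 49) = sqrt(74) = 8.6023
d = 172/sqrt(74) = 19.9946

19.9946


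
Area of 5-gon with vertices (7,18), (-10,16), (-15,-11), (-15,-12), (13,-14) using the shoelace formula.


sum(xi*y_{i+1}) = 7*16 - 10*(-11) - 15*(-12) - 15*(-14) + 13*18 = 846
sum(yi*x_{i+1}) = 18*(-10) + 16*(-15) - 11*(-15) - 12*13 - 14*7 = -509
Area = |846 + 509|/2 = 1355/2 = 677.5000

677.5000 sq units


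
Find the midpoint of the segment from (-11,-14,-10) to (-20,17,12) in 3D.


Mx = (-11- 20)/2 = -15.5000
My = (-14+17)/2 = 1.5000
Mz = (-10+12)/2 = 1.0000

M = (-15.5000, 1.5000, 1.0000)


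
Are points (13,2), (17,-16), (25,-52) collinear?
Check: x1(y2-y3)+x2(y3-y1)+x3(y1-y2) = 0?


13*(-16+ 52) + 17*(-52-2) + 25*(2+ 16)
= 468 - 918 + 450 = 0

Yes, collinear (determinant = 0)


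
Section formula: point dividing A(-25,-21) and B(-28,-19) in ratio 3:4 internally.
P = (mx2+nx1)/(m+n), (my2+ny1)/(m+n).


Px = (3*(-28) + 4*(-25))/7 = -184/7 = -26.2857
Py = (3*(-19) + 4*(-21))/7 = -141/7 = -20.1429

P = (-26.2857, -20.1429)


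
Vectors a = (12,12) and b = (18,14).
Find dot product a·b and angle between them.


a·b = 12*18 + 12*14 = 216 + 168 = 384
|a| = sqrt(144+144) = 16.9706
|b| = sqrt(324+196) = 22.8035
cos(theta) = 384/(sqrt(288)*sqrt(520)) = 384/sqrt(149760) = 0.992278
theta = arccos(384/sqrt(149760)) = 7.1250 degrees

a·b = 384, theta = 7.1250 deg


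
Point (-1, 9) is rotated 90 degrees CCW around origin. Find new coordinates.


cos(90) = 0, sin(90) = 1
x' = -1*0 - 9*1 = -9
y' = -1*1 + 9*0 = -1

(-9, -1)


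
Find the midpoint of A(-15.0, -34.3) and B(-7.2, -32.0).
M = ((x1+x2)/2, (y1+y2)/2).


Mx = (-15.0 - 7.2)/2 = -22.2/2 = -11.1000
My = (-34.3 - 32.0)/2 = -66.3/2 = -33.1500

(-11.1000, -33.1500)


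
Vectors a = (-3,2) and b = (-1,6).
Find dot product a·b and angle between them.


a·b = -3*(-1) + 2*6 = 3 + 12 = 15
|a| = sqrt(9+4) = 3.6056
|b| = sqrt(1+36) = 6.0828
cos(theta) = 15/(sqrt(13)*sqrt(37)) = 15/sqrt(481) = 0.683941
theta = arccos(15/sqrt(481)) = 46.8476 degrees

a·b = 15, theta = 46.8476 deg


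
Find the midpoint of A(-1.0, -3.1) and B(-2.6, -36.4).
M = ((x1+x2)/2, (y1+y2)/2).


Mx = (-1.0 - 2.6)/2 = -3.6/2 = -1.8000
My = (-3.1 - 36.4)/2 = -39.5/2 = -19.7500

(-1.8000, -19.7500)


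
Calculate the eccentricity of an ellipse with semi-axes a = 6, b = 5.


c = sqrt(36-25) = sqrt(11) = 3.3166
e = c/a = sqrt(11)/6 = 0.5528

e = 0.5528


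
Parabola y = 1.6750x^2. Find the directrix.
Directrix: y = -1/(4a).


a = 1.6750
1/(4a) = 0.1493
directrix: y = -0.1493 = -0.1493

y = -0.1493
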